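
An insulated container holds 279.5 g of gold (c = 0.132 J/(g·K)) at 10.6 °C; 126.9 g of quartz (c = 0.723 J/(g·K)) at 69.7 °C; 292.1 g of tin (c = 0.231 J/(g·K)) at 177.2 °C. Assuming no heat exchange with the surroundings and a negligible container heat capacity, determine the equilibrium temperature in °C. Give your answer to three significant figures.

Σ mᵢcᵢ(T − Tᵢ) = 0  ⇒  T = Σ mᵢcᵢTᵢ / Σ mᵢcᵢ
Σ mᵢcᵢ = 279.5×0.132 + 126.9×0.723 + 292.1×0.231 = 196.1178
Σ mᵢcᵢTᵢ = 36.894×10.6 + 91.7487×69.7 + 67.4751×177.2 = 18743
T = 18743 / 196.1178 = 95.57 °C

T_f = 95.6 °C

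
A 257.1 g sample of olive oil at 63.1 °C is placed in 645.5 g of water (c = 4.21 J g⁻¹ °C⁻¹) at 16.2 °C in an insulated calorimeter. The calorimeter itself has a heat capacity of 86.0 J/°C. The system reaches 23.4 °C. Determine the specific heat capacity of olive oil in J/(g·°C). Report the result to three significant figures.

q_gained = (645.5 × 4.21 + 86.0) × (23.4 − 16.2) = 20190 J
q_lost = 257.1 × c × (63.1 − 23.4) = 10206.87 c
Set equal: c = 20190 / 10206.87 = 1.98 J/(g·°C)

c = 1.98 J/(g·°C)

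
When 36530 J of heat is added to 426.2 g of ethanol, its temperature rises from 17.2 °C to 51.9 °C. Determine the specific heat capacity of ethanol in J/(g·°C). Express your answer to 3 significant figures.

c = 2.47 J/(g·°C)

c = q / (m ΔT) = 36530 / (426.2 × 34.7)
c = 36530 / 14789.14 = 2.47 J/(g·°C)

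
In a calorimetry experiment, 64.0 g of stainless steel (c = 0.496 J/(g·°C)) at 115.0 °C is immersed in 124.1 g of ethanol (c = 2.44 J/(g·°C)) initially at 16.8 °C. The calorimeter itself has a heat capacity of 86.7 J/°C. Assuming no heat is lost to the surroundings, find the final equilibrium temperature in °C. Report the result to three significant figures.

T_f = 24.2 °C

Heat lost by stainless steel = heat gained by ethanol + calorimeter.
(64.0)(0.496)(115.0 − T) = [(124.1)(2.44) + 86.7](T − 16.8)
31.744 (115.0 − T) = 389.504 (T − 16.8)
3650.6 − 31.744 T = 389.504 T − 6543.7
10194.3 = 421.248 T
T = 24.20 °C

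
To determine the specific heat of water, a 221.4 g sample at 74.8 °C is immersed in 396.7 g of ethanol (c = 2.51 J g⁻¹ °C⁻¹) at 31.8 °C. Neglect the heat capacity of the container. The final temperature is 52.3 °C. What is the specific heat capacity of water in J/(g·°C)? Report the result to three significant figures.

q_gained = (396.7 × 2.51) × (52.3 − 31.8) = 20410 J
q_lost = 221.4 × c × (74.8 − 52.3) = 4981.5 c
Set equal: c = 20410 / 4981.5 = 4.10 J/(g·°C)

c = 4.10 J/(g·°C)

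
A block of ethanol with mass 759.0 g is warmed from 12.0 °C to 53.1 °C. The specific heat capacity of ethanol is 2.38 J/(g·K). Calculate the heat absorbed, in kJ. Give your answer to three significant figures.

q = 74.2 kJ

q = m c ΔT = 759.0 × 2.38 × (53.1 − 12.0)
q = 759.0 × 2.38 × 41.1 = 74240 J = 74.2 kJ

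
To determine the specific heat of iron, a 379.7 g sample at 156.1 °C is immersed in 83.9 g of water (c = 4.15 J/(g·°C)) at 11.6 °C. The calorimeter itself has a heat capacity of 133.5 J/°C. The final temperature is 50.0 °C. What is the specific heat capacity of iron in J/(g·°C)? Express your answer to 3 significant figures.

c = 0.459 J/(g·°C)

q_gained = (83.9 × 4.15 + 133.5) × (50.0 − 11.6) = 18500 J
q_lost = 379.7 × c × (156.1 − 50.0) = 40286.17 c
Set equal: c = 18500 / 40286.17 = 0.459 J/(g·°C)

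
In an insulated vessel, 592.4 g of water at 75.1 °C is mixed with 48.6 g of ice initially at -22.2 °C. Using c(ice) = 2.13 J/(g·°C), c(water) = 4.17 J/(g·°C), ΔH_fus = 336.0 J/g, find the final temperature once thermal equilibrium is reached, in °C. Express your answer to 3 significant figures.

T_f = 62.4 °C

Heat to bring ice to 0 °C and melt it: q₁ = 48.6×2.13×22.2 + 48.6×336.0 = 18628 J
Heat the water can supply cooling to 0 °C: 592.4×4.17×75.1 = 185520 J > q₁, so all ice melts.
Energy balance: 592.4×4.17×(75.1 − T) = 18628 + 48.6×4.17×(T − 0)
2470.308(75.1 − T) = 18628 + 202.662 T
185520 − 18628 = 2672.970 T
T = 166892 / 2672.970 = 62.44 °C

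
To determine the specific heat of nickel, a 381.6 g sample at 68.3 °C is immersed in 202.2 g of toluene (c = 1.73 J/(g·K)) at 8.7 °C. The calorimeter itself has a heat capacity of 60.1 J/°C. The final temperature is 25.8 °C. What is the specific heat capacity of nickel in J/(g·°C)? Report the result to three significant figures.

q_gained = (202.2 × 1.73 + 60.1) × (25.8 − 8.7) = 7009 J
q_lost = 381.6 × c × (68.3 − 25.8) = 16218 c
Set equal: c = 7009 / 16218 = 0.432 J/(g·°C)

c = 0.432 J/(g·°C)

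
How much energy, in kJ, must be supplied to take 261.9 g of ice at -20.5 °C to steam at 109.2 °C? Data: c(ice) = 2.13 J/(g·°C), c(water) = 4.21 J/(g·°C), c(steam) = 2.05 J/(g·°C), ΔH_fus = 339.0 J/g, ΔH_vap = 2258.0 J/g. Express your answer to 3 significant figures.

q1 (heat ice -20.5→0.0 °C): 261.9 × 2.13 × 20.5 = 11436 J
q2 (melt at 0 °C): 261.9 × 339.0 = 88784 J
q3 (heat water 0.0→100.0 °C): 261.9 × 4.21 × 100.0 = 110260 J
q4 (vaporize at 100 °C): 261.9 × 2258.0 = 591370 J
q5 (heat steam 100.0→109.2 °C): 261.9 × 2.05 × 9.2 = 4939 J
Total: 11436 + 88784 + 110260 + 591370 + 4939 = 806789 J = 807 kJ

q = 807 kJ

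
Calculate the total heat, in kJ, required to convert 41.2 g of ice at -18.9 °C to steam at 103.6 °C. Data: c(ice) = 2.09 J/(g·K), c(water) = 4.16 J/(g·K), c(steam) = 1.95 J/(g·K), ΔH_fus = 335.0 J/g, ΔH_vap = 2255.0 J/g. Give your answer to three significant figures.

q1 (heat ice -18.9→0.0 °C): 41.2 × 2.09 × 18.9 = 1627 J
q2 (melt at 0 °C): 41.2 × 335.0 = 13802 J
q3 (heat water 0.0→100.0 °C): 41.2 × 4.16 × 100.0 = 17139 J
q4 (vaporize at 100 °C): 41.2 × 2255.0 = 92906 J
q5 (heat steam 100.0→103.6 °C): 41.2 × 1.95 × 3.6 = 289 J
Total: 1627 + 13802 + 17139 + 92906 + 289 = 125763 J = 126 kJ

q = 126 kJ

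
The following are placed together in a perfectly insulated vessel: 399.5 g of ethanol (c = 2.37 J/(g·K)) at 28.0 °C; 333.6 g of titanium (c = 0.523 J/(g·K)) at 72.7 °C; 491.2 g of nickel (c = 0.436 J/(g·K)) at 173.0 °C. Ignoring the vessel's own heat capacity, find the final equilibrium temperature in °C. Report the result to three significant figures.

Σ mᵢcᵢ(T − Tᵢ) = 0  ⇒  T = Σ mᵢcᵢTᵢ / Σ mᵢcᵢ
Σ mᵢcᵢ = 399.5×2.37 + 333.6×0.523 + 491.2×0.436 = 1335.4510
Σ mᵢcᵢTᵢ = 946.815×28.0 + 174.4728×72.7 + 214.1632×173.0 = 76245
T = 76245 / 1335.4510 = 57.09 °C

T_f = 57.1 °C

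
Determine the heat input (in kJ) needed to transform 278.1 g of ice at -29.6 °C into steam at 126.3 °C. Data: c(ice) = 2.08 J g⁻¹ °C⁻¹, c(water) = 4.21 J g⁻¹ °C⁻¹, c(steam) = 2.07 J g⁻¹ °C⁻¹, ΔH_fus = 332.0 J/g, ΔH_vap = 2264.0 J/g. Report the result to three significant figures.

q = 871 kJ

q1 (heat ice -29.6→0.0 °C): 278.1 × 2.08 × 29.6 = 17122 J
q2 (melt at 0 °C): 278.1 × 332.0 = 92329 J
q3 (heat water 0.0→100.0 °C): 278.1 × 4.21 × 100.0 = 117080 J
q4 (vaporize at 100 °C): 278.1 × 2264.0 = 629618 J
q5 (heat steam 100.0→126.3 °C): 278.1 × 2.07 × 26.3 = 15140 J
Total: 17122 + 92329 + 117080 + 629618 + 15140 = 871289 J = 871 kJ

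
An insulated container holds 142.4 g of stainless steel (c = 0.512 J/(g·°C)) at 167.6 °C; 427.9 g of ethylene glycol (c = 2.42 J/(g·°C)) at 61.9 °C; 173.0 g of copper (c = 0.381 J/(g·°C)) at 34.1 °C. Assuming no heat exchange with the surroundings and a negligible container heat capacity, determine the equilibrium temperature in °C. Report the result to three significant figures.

Σ mᵢcᵢ(T − Tᵢ) = 0  ⇒  T = Σ mᵢcᵢTᵢ / Σ mᵢcᵢ
Σ mᵢcᵢ = 142.4×0.512 + 427.9×2.42 + 173.0×0.381 = 1174.3398
Σ mᵢcᵢTᵢ = 72.9088×167.6 + 1035.518×61.9 + 65.913×34.1 = 78566
T = 78566 / 1174.3398 = 66.90 °C

T_f = 66.9 °C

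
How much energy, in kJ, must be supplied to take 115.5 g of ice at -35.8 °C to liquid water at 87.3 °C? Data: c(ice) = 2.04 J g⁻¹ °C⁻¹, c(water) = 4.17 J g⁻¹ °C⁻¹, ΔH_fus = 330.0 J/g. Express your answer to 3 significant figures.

q1 (heat ice -35.8→0.0 °C): 115.5 × 2.04 × 35.8 = 8435 J
q2 (melt at 0 °C): 115.5 × 330.0 = 38115 J
q3 (heat water 0.0→87.3 °C): 115.5 × 4.17 × 87.3 = 42047 J
Total: 8435 + 38115 + 42047 = 88597 J = 88.6 kJ

q = 88.6 kJ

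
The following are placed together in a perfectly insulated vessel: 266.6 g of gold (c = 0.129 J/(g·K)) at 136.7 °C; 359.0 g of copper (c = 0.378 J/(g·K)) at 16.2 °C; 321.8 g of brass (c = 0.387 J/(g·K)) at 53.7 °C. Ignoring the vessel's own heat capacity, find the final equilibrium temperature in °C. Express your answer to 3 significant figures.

Σ mᵢcᵢ(T − Tᵢ) = 0  ⇒  T = Σ mᵢcᵢTᵢ / Σ mᵢcᵢ
Σ mᵢcᵢ = 266.6×0.129 + 359.0×0.378 + 321.8×0.387 = 294.6300
Σ mᵢcᵢTᵢ = 34.3914×136.7 + 135.702×16.2 + 124.5366×53.7 = 13587
T = 13587 / 294.6300 = 46.12 °C

T_f = 46.1 °C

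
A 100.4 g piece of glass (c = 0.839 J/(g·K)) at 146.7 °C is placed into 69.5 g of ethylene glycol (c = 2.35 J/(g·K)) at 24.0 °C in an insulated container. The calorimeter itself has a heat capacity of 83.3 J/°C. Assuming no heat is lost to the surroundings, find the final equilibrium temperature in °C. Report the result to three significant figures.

Heat lost by glass = heat gained by ethylene glycol + calorimeter.
(100.4)(0.839)(146.7 − T) = [(69.5)(2.35) + 83.3](T − 24.0)
84.2356 (146.7 − T) = 246.625 (T − 24.0)
12357 − 84.2356 T = 246.625 T − 5919.0
18276.0 = 330.8606 T
T = 55.24 °C

T_f = 55.2 °C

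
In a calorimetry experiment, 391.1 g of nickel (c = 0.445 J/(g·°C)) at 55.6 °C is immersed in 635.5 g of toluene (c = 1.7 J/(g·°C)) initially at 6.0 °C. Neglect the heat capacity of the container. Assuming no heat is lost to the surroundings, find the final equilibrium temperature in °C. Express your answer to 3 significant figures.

Heat lost by nickel = heat gained by toluene.
(391.1)(0.445)(55.6 − T) = (635.5)(1.7)(T − 6.0)
174.0395 (55.6 − T) = 1080.35 (T − 6.0)
9676.6 − 174.0395 T = 1080.35 T − 6482.1
16158.7 = 1254.3895 T
T = 12.88 °C

T_f = 12.9 °C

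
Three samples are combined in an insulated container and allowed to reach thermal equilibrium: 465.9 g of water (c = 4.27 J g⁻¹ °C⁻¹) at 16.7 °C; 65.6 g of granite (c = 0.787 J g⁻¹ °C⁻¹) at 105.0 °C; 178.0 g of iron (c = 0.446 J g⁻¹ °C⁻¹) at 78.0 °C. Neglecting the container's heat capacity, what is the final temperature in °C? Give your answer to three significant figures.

T_f = 21.1 °C

Σ mᵢcᵢ(T − Tᵢ) = 0  ⇒  T = Σ mᵢcᵢTᵢ / Σ mᵢcᵢ
Σ mᵢcᵢ = 465.9×4.27 + 65.6×0.787 + 178.0×0.446 = 2120.4082
Σ mᵢcᵢTᵢ = 1989.393×16.7 + 51.6272×105.0 + 79.388×78.0 = 44836
T = 44836 / 2120.4082 = 21.14 °C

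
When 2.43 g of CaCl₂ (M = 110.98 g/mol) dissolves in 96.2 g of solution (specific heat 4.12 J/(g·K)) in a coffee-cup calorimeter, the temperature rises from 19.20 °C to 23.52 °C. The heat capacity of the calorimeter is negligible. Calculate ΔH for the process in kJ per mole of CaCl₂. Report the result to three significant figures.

ΔH = -78.2 kJ/mol

|ΔT| = |23.52 − 19.20| = 4.32 °C
|q_surr| = (96.2 × 4.12) × 4.32 = 396.344 × 4.32 = 1712 J
n(CaCl₂) = 2.43 / 110.98 = 0.02190 mol
Temperature rose, so q_rxn = −|q_surr| = -1.712 kJ
ΔH = q_rxn / n = -78.17 kJ/mol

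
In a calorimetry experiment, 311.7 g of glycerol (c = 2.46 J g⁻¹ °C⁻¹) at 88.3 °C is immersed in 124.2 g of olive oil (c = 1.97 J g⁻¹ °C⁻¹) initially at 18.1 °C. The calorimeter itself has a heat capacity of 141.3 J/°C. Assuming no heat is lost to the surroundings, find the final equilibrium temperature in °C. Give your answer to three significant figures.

Heat lost by glycerol = heat gained by olive oil + calorimeter.
(311.7)(2.46)(88.3 − T) = [(124.2)(1.97) + 141.3](T − 18.1)
766.782 (88.3 − T) = 385.974 (T − 18.1)
67707 − 766.782 T = 385.974 T − 6986.1
74693.1 = 1152.756 T
T = 64.80 °C

T_f = 64.8 °C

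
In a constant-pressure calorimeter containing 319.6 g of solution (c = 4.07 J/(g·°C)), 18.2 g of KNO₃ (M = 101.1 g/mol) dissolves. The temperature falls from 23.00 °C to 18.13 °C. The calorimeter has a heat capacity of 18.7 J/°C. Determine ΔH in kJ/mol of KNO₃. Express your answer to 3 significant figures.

|ΔT| = |18.13 − 23.00| = 4.87 °C
|q_surr| = (319.6 × 4.07 + 18.7) × 4.87 = 1319.472 × 4.87 = 6426 J
n(KNO₃) = 18.2 / 101.1 = 0.1800 mol
Temperature fell, so q_rxn = +|q_surr| = 6.426 kJ
ΔH = q_rxn / n = 35.70 kJ/mol

ΔH = 35.7 kJ/mol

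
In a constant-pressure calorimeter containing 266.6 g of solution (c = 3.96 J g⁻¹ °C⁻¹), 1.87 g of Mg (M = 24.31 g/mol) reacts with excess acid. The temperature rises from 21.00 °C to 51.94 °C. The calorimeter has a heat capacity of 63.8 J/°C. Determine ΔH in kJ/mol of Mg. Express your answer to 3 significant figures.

|ΔT| = |51.94 − 21.00| = 30.94 °C
|q_surr| = (266.6 × 3.96 + 63.8) × 30.94 = 1119.536 × 30.94 = 34640 J
n(Mg) = 1.87 / 24.31 = 0.07692 mol
Temperature rose, so q_rxn = −|q_surr| = -34.64 kJ
ΔH = q_rxn / n = -450.3 kJ/mol

ΔH = -450 kJ/mol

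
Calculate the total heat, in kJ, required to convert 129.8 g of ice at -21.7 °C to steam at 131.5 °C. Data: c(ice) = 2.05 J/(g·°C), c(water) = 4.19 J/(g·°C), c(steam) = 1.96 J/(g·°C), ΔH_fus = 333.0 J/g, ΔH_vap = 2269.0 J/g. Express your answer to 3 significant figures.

q = 406 kJ

q1 (heat ice -21.7→0.0 °C): 129.8 × 2.05 × 21.7 = 5774 J
q2 (melt at 0 °C): 129.8 × 333.0 = 43223 J
q3 (heat water 0.0→100.0 °C): 129.8 × 4.19 × 100.0 = 54386 J
q4 (vaporize at 100 °C): 129.8 × 2269.0 = 294516 J
q5 (heat steam 100.0→131.5 °C): 129.8 × 1.96 × 31.5 = 8014 J
Total: 5774 + 43223 + 54386 + 294516 + 8014 = 405913 J = 406 kJ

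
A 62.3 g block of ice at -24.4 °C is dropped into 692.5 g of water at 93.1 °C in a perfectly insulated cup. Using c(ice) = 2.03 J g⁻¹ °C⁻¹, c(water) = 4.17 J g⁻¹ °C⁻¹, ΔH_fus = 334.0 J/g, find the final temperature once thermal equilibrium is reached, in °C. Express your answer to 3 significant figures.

Heat to bring ice to 0 °C and melt it: q₁ = 62.3×2.03×24.4 + 62.3×334.0 = 23894 J
Heat the water can supply cooling to 0 °C: 692.5×4.17×93.1 = 268847 J > q₁, so all ice melts.
Energy balance: 692.5×4.17×(93.1 − T) = 23894 + 62.3×4.17×(T − 0)
2887.725(93.1 − T) = 23894 + 259.791 T
268847 − 23894 = 3147.516 T
T = 244953 / 3147.516 = 77.82 °C

T_f = 77.8 °C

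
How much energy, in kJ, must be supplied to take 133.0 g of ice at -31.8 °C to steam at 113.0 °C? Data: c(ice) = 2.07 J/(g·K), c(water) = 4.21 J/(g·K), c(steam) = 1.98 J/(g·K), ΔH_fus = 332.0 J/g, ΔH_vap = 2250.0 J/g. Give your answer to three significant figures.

q = 412 kJ

q1 (heat ice -31.8→0.0 °C): 133.0 × 2.07 × 31.8 = 8755 J
q2 (melt at 0 °C): 133.0 × 332.0 = 44156 J
q3 (heat water 0.0→100.0 °C): 133.0 × 4.21 × 100.0 = 55993 J
q4 (vaporize at 100 °C): 133.0 × 2250.0 = 299250 J
q5 (heat steam 100.0→113.0 °C): 133.0 × 1.98 × 13.0 = 3423 J
Total: 8755 + 44156 + 55993 + 299250 + 3423 = 411577 J = 412 kJ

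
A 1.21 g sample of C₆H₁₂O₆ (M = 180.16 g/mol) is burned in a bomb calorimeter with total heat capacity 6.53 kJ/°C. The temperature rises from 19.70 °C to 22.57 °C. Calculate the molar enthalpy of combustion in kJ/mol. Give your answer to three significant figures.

ΔH = -2790 kJ/mol

ΔT = 22.57 − 19.70 = 2.87 °C
q_cal = C_cal × ΔT = 6.53 × 2.87 = 18.7411 kJ
n = 1.21 / 180.16 = 0.006716 mol
q_rxn = −q_cal = -18.7411 kJ
ΔH = -18.7411 / 0.006716 = -2791 kJ/mol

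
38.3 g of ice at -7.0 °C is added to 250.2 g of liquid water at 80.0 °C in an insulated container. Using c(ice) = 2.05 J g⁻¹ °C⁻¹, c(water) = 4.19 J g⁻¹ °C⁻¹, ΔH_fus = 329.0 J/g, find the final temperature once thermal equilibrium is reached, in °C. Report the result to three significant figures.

T_f = 58.5 °C

Heat to bring ice to 0 °C and melt it: q₁ = 38.3×2.05×7.0 + 38.3×329.0 = 13150 J
Heat the water can supply cooling to 0 °C: 250.2×4.19×80.0 = 83867.0 J > q₁, so all ice melts.
Energy balance: 250.2×4.19×(80.0 − T) = 13150 + 38.3×4.19×(T − 0)
1048.338(80.0 − T) = 13150 + 160.477 T
83867.0 − 13150 = 1208.815 T
T = 70717.0 / 1208.815 = 58.50 °C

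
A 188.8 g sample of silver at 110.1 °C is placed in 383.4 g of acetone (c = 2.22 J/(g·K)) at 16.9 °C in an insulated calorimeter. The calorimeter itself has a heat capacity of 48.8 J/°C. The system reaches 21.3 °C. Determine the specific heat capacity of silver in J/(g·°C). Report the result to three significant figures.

c = 0.236 J/(g·°C)

q_gained = (383.4 × 2.22 + 48.8) × (21.3 − 16.9) = 3960 J
q_lost = 188.8 × c × (110.1 − 21.3) = 16765.44 c
Set equal: c = 3960 / 16765.44 = 0.236 J/(g·°C)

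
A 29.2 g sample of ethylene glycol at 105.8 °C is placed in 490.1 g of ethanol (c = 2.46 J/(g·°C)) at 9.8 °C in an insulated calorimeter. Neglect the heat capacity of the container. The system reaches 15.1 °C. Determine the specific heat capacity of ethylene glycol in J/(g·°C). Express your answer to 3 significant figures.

q_gained = (490.1 × 2.46) × (15.1 − 9.8) = 6390 J
q_lost = 29.2 × c × (105.8 − 15.1) = 2648.44 c
Set equal: c = 6390 / 2648.44 = 2.41 J/(g·°C)

c = 2.41 J/(g·°C)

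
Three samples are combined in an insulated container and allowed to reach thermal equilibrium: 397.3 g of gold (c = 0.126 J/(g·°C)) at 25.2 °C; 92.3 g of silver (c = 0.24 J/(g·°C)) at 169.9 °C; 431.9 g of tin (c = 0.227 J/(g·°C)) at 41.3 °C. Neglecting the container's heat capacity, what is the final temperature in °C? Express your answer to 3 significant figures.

T_f = 53.3 °C

Σ mᵢcᵢ(T − Tᵢ) = 0  ⇒  T = Σ mᵢcᵢTᵢ / Σ mᵢcᵢ
Σ mᵢcᵢ = 397.3×0.126 + 92.3×0.24 + 431.9×0.227 = 170.2531
Σ mᵢcᵢTᵢ = 50.0598×25.2 + 22.152×169.9 + 98.0413×41.3 = 9074.2
T = 9074.2 / 170.2531 = 53.30 °C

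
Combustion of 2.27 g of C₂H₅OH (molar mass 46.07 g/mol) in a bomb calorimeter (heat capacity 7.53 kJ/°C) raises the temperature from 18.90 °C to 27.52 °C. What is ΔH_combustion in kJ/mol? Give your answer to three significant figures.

ΔH = -1320 kJ/mol

ΔT = 27.52 − 18.90 = 8.62 °C
q_cal = C_cal × ΔT = 7.53 × 8.62 = 64.9086 kJ
n = 2.27 / 46.07 = 0.04927 mol
q_rxn = −q_cal = -64.9086 kJ
ΔH = -64.9086 / 0.04927 = -1317 kJ/mol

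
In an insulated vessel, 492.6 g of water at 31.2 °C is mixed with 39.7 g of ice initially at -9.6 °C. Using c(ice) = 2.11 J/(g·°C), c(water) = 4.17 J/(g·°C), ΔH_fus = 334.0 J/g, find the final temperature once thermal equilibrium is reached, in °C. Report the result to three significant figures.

T_f = 22.5 °C

Heat to bring ice to 0 °C and melt it: q₁ = 39.7×2.11×9.6 + 39.7×334.0 = 14064 J
Heat the water can supply cooling to 0 °C: 492.6×4.17×31.2 = 64089.2 J > q₁, so all ice melts.
Energy balance: 492.6×4.17×(31.2 − T) = 14064 + 39.7×4.17×(T − 0)
2054.142(31.2 − T) = 14064 + 165.549 T
64089.2 − 14064 = 2219.691 T
T = 50025.2 / 2219.691 = 22.54 °C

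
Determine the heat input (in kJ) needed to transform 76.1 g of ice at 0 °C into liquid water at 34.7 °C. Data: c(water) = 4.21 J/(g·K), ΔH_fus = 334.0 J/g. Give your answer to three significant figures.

q1 (melt at 0 °C): 76.1 × 334.0 = 25417 J
q2 (heat water 0.0→34.7 °C): 76.1 × 4.21 × 34.7 = 11117 J
Total: 25417 + 11117 = 36534 J = 36.5 kJ

q = 36.5 kJ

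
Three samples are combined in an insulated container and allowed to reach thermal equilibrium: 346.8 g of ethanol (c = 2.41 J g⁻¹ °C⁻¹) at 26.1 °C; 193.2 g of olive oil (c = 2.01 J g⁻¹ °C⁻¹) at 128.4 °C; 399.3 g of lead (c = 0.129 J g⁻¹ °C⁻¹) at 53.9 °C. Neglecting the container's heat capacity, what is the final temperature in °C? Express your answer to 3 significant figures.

Σ mᵢcᵢ(T − Tᵢ) = 0  ⇒  T = Σ mᵢcᵢTᵢ / Σ mᵢcᵢ
Σ mᵢcᵢ = 346.8×2.41 + 193.2×2.01 + 399.3×0.129 = 1275.6297
Σ mᵢcᵢTᵢ = 835.788×26.1 + 388.332×128.4 + 51.5097×53.9 = 74452
T = 74452 / 1275.6297 = 58.36 °C

T_f = 58.4 °C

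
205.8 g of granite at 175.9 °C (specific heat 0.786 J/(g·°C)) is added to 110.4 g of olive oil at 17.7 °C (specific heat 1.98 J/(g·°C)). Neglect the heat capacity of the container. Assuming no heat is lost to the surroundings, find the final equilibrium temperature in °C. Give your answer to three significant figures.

T_f = 85.0 °C

Heat lost by granite = heat gained by olive oil.
(205.8)(0.786)(175.9 − T) = (110.4)(1.98)(T − 17.7)
161.7588 (175.9 − T) = 218.592 (T − 17.7)
28453 − 161.7588 T = 218.592 T − 3869.1
32322.1 = 380.3508 T
T = 84.98 °C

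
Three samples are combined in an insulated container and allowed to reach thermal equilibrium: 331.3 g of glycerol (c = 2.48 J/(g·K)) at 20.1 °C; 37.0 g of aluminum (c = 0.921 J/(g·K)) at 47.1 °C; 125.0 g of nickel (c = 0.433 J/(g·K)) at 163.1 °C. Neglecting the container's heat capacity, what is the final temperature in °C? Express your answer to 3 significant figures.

Σ mᵢcᵢ(T − Tᵢ) = 0  ⇒  T = Σ mᵢcᵢTᵢ / Σ mᵢcᵢ
Σ mᵢcᵢ = 331.3×2.48 + 37.0×0.921 + 125.0×0.433 = 909.826
Σ mᵢcᵢTᵢ = 821.624×20.1 + 34.077×47.1 + 54.125×163.1 = 26947
T = 26947 / 909.826 = 29.62 °C

T_f = 29.6 °C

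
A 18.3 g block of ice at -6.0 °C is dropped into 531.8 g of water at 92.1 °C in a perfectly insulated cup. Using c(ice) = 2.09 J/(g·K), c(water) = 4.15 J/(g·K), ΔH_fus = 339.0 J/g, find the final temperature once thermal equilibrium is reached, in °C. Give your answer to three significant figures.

Heat to bring ice to 0 °C and melt it: q₁ = 18.3×2.09×6.0 + 18.3×339.0 = 6433.2 J
Heat the water can supply cooling to 0 °C: 531.8×4.15×92.1 = 203262 J > q₁, so all ice melts.
Energy balance: 531.8×4.15×(92.1 − T) = 6433.2 + 18.3×4.15×(T − 0)
2206.97(92.1 − T) = 6433.2 + 75.945 T
203262 − 6433.2 = 2282.915 T
T = 196828.8 / 2282.915 = 86.22 °C

T_f = 86.2 °C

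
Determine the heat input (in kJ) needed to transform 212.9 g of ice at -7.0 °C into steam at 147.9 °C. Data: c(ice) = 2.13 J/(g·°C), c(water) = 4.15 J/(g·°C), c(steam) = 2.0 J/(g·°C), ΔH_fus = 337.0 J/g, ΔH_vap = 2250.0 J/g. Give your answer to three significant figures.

q = 663 kJ

q1 (heat ice -7.0→0.0 °C): 212.9 × 2.13 × 7.0 = 3174 J
q2 (melt at 0 °C): 212.9 × 337.0 = 71747 J
q3 (heat water 0.0→100.0 °C): 212.9 × 4.15 × 100.0 = 88354 J
q4 (vaporize at 100 °C): 212.9 × 2250.0 = 479025 J
q5 (heat steam 100.0→147.9 °C): 212.9 × 2.0 × 47.9 = 20396 J
Total: 3174 + 71747 + 88354 + 479025 + 20396 = 662696 J = 663 kJ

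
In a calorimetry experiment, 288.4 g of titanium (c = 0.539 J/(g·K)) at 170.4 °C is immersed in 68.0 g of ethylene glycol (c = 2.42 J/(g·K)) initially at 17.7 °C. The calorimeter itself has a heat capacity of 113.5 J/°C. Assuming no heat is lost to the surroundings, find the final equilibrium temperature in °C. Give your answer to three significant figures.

Heat lost by titanium = heat gained by ethylene glycol + calorimeter.
(288.4)(0.539)(170.4 − T) = [(68.0)(2.42) + 113.5](T − 17.7)
155.4476 (170.4 − T) = 278.06 (T − 17.7)
26488 − 155.4476 T = 278.06 T − 4921.7
31409.7 = 433.5076 T
T = 72.45 °C

T_f = 72.5 °C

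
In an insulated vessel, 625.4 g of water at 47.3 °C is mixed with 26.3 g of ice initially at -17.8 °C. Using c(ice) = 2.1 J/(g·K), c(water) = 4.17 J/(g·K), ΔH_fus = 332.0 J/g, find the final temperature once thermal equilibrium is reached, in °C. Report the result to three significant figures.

T_f = 41.8 °C

Heat to bring ice to 0 °C and melt it: q₁ = 26.3×2.1×17.8 + 26.3×332.0 = 9714.7 J
Heat the water can supply cooling to 0 °C: 625.4×4.17×47.3 = 123355 J > q₁, so all ice melts.
Energy balance: 625.4×4.17×(47.3 − T) = 9714.7 + 26.3×4.17×(T − 0)
2607.918(47.3 − T) = 9714.7 + 109.671 T
123355 − 9714.7 = 2717.589 T
T = 113640.3 / 2717.589 = 41.82 °C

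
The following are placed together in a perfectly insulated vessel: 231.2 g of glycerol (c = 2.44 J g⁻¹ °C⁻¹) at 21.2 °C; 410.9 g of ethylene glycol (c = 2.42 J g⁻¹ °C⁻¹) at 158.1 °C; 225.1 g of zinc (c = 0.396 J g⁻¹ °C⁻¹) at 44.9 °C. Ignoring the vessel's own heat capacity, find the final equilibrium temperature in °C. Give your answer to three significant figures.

T_f = 105 °C

Σ mᵢcᵢ(T − Tᵢ) = 0  ⇒  T = Σ mᵢcᵢTᵢ / Σ mᵢcᵢ
Σ mᵢcᵢ = 231.2×2.44 + 410.9×2.42 + 225.1×0.396 = 1647.6456
Σ mᵢcᵢTᵢ = 564.128×21.2 + 994.378×158.1 + 89.1396×44.9 = 173170
T = 173170 / 1647.6456 = 105.1 °C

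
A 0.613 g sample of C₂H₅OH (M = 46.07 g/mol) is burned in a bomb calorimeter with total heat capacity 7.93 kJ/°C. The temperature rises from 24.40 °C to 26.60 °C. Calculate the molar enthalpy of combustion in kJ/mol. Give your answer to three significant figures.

ΔT = 26.60 − 24.40 = 2.20 °C
q_cal = C_cal × ΔT = 7.93 × 2.20 = 17.446 kJ
n = 0.613 / 46.07 = 0.01331 mol
q_rxn = −q_cal = -17.446 kJ
ΔH = -17.446 / 0.01331 = -1311 kJ/mol

ΔH = -1310 kJ/mol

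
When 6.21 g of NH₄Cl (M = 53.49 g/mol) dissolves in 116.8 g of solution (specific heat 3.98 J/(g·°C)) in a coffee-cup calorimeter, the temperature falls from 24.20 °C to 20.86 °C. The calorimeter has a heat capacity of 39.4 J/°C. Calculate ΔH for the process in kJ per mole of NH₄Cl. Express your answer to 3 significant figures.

ΔH = 14.5 kJ/mol

|ΔT| = |20.86 − 24.20| = 3.34 °C
|q_surr| = (116.8 × 3.98 + 39.4) × 3.34 = 504.264 × 3.34 = 1684 J
n(NH₄Cl) = 6.21 / 53.49 = 0.1161 mol
Temperature fell, so q_rxn = +|q_surr| = 1.684 kJ
ΔH = q_rxn / n = 14.50 kJ/mol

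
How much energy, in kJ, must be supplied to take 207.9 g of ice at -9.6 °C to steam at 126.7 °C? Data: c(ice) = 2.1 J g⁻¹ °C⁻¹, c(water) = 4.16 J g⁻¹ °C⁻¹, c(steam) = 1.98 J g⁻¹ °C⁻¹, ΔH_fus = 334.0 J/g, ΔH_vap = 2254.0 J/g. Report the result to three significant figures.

q = 640 kJ

q1 (heat ice -9.6→0.0 °C): 207.9 × 2.1 × 9.6 = 4191 J
q2 (melt at 0 °C): 207.9 × 334.0 = 69439 J
q3 (heat water 0.0→100.0 °C): 207.9 × 4.16 × 100.0 = 86486 J
q4 (vaporize at 100 °C): 207.9 × 2254.0 = 468607 J
q5 (heat steam 100.0→126.7 °C): 207.9 × 1.98 × 26.7 = 10991 J
Total: 4191 + 69439 + 86486 + 468607 + 10991 = 639714 J = 640 kJ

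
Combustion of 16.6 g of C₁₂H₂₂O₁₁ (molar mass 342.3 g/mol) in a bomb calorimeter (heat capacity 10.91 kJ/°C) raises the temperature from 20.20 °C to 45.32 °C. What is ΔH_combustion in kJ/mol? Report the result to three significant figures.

ΔH = -5650 kJ/mol

ΔT = 45.32 − 20.20 = 25.12 °C
q_cal = C_cal × ΔT = 10.91 × 25.12 = 274.0592 kJ
n = 16.6 / 342.3 = 0.04850 mol
q_rxn = −q_cal = -274.0592 kJ
ΔH = -274.0592 / 0.04850 = -5651 kJ/mol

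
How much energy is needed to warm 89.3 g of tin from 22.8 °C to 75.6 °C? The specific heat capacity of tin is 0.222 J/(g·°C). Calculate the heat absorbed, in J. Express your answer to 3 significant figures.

q = m c ΔT = 89.3 × 0.222 × (75.6 − 22.8)
q = 89.3 × 0.222 × 52.8 = 1047 J

q = 1050 J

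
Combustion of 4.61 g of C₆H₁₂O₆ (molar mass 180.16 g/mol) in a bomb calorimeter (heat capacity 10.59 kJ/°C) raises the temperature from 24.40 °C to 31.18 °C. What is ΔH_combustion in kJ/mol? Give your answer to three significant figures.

ΔH = -2810 kJ/mol

ΔT = 31.18 − 24.40 = 6.78 °C
q_cal = C_cal × ΔT = 10.59 × 6.78 = 71.8002 kJ
n = 4.61 / 180.16 = 0.02559 mol
q_rxn = −q_cal = -71.8002 kJ
ΔH = -71.8002 / 0.02559 = -2806 kJ/mol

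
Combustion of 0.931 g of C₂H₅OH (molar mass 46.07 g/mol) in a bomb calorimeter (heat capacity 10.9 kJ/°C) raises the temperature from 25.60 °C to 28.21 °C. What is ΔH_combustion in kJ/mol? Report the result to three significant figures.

ΔT = 28.21 − 25.60 = 2.61 °C
q_cal = C_cal × ΔT = 10.9 × 2.61 = 28.449 kJ
n = 0.931 / 46.07 = 0.02021 mol
q_rxn = −q_cal = -28.449 kJ
ΔH = -28.449 / 0.02021 = -1408 kJ/mol

ΔH = -1410 kJ/mol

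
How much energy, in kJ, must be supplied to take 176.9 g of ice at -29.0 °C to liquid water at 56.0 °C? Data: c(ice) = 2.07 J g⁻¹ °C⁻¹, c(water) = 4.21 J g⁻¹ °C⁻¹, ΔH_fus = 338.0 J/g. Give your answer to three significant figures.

q = 112 kJ

q1 (heat ice -29.0→0.0 °C): 176.9 × 2.07 × 29.0 = 10619 J
q2 (melt at 0 °C): 176.9 × 338.0 = 59792 J
q3 (heat water 0.0→56.0 °C): 176.9 × 4.21 × 56.0 = 41706 J
Total: 10619 + 59792 + 41706 = 112117 J = 112 kJ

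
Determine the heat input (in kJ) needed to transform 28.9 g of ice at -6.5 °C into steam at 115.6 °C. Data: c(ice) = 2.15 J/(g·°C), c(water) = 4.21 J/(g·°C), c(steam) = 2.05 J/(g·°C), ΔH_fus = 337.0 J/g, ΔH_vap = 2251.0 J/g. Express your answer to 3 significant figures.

q = 88.3 kJ

q1 (heat ice -6.5→0.0 °C): 28.9 × 2.15 × 6.5 = 404 J
q2 (melt at 0 °C): 28.9 × 337.0 = 9739 J
q3 (heat water 0.0→100.0 °C): 28.9 × 4.21 × 100.0 = 12167 J
q4 (vaporize at 100 °C): 28.9 × 2251.0 = 65054 J
q5 (heat steam 100.0→115.6 °C): 28.9 × 2.05 × 15.6 = 924 J
Total: 404 + 9739 + 12167 + 65054 + 924 = 88288 J = 88.3 kJ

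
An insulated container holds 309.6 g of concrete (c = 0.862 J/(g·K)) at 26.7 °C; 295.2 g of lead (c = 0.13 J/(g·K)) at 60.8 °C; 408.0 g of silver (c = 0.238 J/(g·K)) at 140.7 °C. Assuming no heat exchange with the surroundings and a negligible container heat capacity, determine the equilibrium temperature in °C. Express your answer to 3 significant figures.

T_f = 57.5 °C

Σ mᵢcᵢ(T − Tᵢ) = 0  ⇒  T = Σ mᵢcᵢTᵢ / Σ mᵢcᵢ
Σ mᵢcᵢ = 309.6×0.862 + 295.2×0.13 + 408.0×0.238 = 402.3552
Σ mᵢcᵢTᵢ = 266.8752×26.7 + 38.376×60.8 + 97.104×140.7 = 23121
T = 23121 / 402.3552 = 57.46 °C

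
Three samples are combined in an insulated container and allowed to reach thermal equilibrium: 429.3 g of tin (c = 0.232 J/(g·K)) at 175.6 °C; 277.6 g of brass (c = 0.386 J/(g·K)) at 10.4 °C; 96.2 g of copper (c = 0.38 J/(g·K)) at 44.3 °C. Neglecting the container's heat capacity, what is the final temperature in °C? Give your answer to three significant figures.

Σ mᵢcᵢ(T − Tᵢ) = 0  ⇒  T = Σ mᵢcᵢTᵢ / Σ mᵢcᵢ
Σ mᵢcᵢ = 429.3×0.232 + 277.6×0.386 + 96.2×0.38 = 243.3072
Σ mᵢcᵢTᵢ = 99.5976×175.6 + 107.1536×10.4 + 36.556×44.3 = 20223
T = 20223 / 243.3072 = 83.12 °C

T_f = 83.1 °C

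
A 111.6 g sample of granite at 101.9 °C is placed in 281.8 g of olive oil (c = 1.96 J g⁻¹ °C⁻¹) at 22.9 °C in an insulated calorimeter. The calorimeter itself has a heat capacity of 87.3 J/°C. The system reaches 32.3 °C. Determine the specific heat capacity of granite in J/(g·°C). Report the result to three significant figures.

q_gained = (281.8 × 1.96 + 87.3) × (32.3 − 22.9) = 6013 J
q_lost = 111.6 × c × (101.9 − 32.3) = 7767.36 c
Set equal: c = 6013 / 7767.36 = 0.774 J/(g·°C)

c = 0.774 J/(g·°C)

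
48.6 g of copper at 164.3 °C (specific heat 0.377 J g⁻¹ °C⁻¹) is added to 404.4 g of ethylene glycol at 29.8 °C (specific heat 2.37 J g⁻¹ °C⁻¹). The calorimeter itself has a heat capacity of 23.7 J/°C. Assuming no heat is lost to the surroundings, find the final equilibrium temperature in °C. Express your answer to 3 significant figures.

T_f = 32.3 °C

Heat lost by copper = heat gained by ethylene glycol + calorimeter.
(48.6)(0.377)(164.3 − T) = [(404.4)(2.37) + 23.7](T − 29.8)
18.3222 (164.3 − T) = 982.128 (T − 29.8)
3010.3 − 18.3222 T = 982.128 T − 29267
32277.3 = 1000.4502 T
T = 32.26 °C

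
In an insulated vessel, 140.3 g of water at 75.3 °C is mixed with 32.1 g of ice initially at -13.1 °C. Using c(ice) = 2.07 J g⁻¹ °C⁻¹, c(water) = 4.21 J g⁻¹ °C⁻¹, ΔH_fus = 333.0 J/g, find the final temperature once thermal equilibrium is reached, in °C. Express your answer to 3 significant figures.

Heat to bring ice to 0 °C and melt it: q₁ = 32.1×2.07×13.1 + 32.1×333.0 = 11560 J
Heat the water can supply cooling to 0 °C: 140.3×4.21×75.3 = 44476.9 J > q₁, so all ice melts.
Energy balance: 140.3×4.21×(75.3 − T) = 11560 + 32.1×4.21×(T − 0)
590.663(75.3 − T) = 11560 + 135.141 T
44476.9 − 11560 = 725.804 T
T = 32916.9 / 725.804 = 45.35 °C

T_f = 45.4 °C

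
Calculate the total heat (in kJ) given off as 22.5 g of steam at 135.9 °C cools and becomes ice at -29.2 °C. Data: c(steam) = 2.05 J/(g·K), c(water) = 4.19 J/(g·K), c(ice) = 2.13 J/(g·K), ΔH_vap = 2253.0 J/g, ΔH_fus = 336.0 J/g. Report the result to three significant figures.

q = 70.7 kJ

q1 (cool steam 135.9→100 °C): 22.5 × 2.05 × 35.9 = 1656 J
q2 (condense at 100 °C): 22.5 × 2253.0 = 50693 J
q3 (cool water 100→0 °C): 22.5 × 4.19 × 100.0 = 9428 J
q4 (freeze at 0 °C): 22.5 × 336.0 = 7560 J
q5 (cool ice 0→-29.2 °C): 22.5 × 2.13 × 29.2 = 1399 J
Total: 1656 + 50693 + 9428 + 7560 + 1399 = 70736 J = 70.7 kJ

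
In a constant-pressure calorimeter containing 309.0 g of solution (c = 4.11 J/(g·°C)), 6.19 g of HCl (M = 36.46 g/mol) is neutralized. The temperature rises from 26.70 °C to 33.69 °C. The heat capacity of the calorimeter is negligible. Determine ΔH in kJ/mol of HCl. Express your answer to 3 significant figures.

|ΔT| = |33.69 − 26.70| = 6.99 °C
|q_surr| = (309.0 × 4.11) × 6.99 = 1269.99 × 6.99 = 8877 J
n(HCl) = 6.19 / 36.46 = 0.1698 mol
Temperature rose, so q_rxn = −|q_surr| = -8.877 kJ
ΔH = q_rxn / n = -52.28 kJ/mol

ΔH = -52.3 kJ/mol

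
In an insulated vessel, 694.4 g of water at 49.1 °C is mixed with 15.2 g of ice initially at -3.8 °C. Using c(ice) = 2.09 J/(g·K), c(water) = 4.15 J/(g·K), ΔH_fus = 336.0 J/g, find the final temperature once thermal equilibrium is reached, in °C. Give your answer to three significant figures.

T_f = 46.3 °C

Heat to bring ice to 0 °C and melt it: q₁ = 15.2×2.09×3.8 + 15.2×336.0 = 5227.9 J
Heat the water can supply cooling to 0 °C: 694.4×4.15×49.1 = 141494 J > q₁, so all ice melts.
Energy balance: 694.4×4.15×(49.1 − T) = 5227.9 + 15.2×4.15×(T − 0)
2881.76(49.1 − T) = 5227.9 + 63.08 T
141494 − 5227.9 = 2944.84 T
T = 136266.1 / 2944.84 = 46.27 °C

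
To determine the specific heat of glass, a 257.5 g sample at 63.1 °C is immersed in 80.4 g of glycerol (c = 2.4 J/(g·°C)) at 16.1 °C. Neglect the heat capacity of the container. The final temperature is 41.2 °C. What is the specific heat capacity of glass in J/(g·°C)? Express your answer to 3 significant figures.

q_gained = (80.4 × 2.4) × (41.2 − 16.1) = 4843 J
q_lost = 257.5 × c × (63.1 − 41.2) = 5639.25 c
Set equal: c = 4843 / 5639.25 = 0.859 J/(g·°C)

c = 0.859 J/(g·°C)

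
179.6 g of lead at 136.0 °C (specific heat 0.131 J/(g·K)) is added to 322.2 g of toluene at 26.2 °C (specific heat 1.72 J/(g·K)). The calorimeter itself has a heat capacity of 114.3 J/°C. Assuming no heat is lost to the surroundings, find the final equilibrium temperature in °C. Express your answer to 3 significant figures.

T_f = 29.9 °C

Heat lost by lead = heat gained by toluene + calorimeter.
(179.6)(0.131)(136.0 − T) = [(322.2)(1.72) + 114.3](T − 26.2)
23.5276 (136.0 − T) = 668.484 (T − 26.2)
3199.8 − 23.5276 T = 668.484 T − 17514
20713.8 = 692.0116 T
T = 29.93 °C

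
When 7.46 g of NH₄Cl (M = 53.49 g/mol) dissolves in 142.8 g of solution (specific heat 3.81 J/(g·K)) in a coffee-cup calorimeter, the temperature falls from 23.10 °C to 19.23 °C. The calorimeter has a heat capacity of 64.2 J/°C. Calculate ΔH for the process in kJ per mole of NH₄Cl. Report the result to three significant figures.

|ΔT| = |19.23 − 23.10| = 3.87 °C
|q_surr| = (142.8 × 3.81 + 64.2) × 3.87 = 608.268 × 3.87 = 2354 J
n(NH₄Cl) = 7.46 / 53.49 = 0.1395 mol
Temperature fell, so q_rxn = +|q_surr| = 2.354 kJ
ΔH = q_rxn / n = 16.87 kJ/mol

ΔH = 16.9 kJ/mol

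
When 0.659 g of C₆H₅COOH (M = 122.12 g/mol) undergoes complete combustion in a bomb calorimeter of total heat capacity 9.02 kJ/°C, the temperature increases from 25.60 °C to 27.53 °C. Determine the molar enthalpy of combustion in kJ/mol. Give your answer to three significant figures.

ΔH = -3230 kJ/mol

ΔT = 27.53 − 25.60 = 1.93 °C
q_cal = C_cal × ΔT = 9.02 × 1.93 = 17.4086 kJ
n = 0.659 / 122.12 = 0.005396 mol
q_rxn = −q_cal = -17.4086 kJ
ΔH = -17.4086 / 0.005396 = -3226 kJ/mol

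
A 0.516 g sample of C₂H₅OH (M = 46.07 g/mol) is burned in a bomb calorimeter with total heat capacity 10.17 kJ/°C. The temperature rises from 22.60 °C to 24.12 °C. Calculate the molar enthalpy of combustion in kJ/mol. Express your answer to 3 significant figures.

ΔT = 24.12 − 22.60 = 1.52 °C
q_cal = C_cal × ΔT = 10.17 × 1.52 = 15.4584 kJ
n = 0.516 / 46.07 = 0.01120 mol
q_rxn = −q_cal = -15.4584 kJ
ΔH = -15.4584 / 0.01120 = -1380 kJ/mol

ΔH = -1380 kJ/mol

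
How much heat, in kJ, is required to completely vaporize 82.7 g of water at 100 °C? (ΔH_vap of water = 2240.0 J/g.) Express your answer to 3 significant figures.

q = 185 kJ

q = m × ΔH_vap = 82.7 × 2240.0 = 185200 J = 185 kJ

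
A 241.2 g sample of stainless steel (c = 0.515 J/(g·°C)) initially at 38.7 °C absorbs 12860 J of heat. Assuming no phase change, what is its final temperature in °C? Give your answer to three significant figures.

T_f = 142 °C

ΔT = q / (m c) = 12860 / (241.2 × 0.515) = 103.5 °C
T_f = 38.7 + 103.5 = 142.2 °C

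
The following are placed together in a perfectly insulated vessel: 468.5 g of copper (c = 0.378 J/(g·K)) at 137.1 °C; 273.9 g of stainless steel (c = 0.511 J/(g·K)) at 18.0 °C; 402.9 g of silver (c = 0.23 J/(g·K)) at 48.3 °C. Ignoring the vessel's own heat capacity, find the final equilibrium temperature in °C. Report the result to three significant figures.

T_f = 76.3 °C

Σ mᵢcᵢ(T − Tᵢ) = 0  ⇒  T = Σ mᵢcᵢTᵢ / Σ mᵢcᵢ
Σ mᵢcᵢ = 468.5×0.378 + 273.9×0.511 + 402.9×0.23 = 409.7229
Σ mᵢcᵢTᵢ = 177.093×137.1 + 139.9629×18.0 + 92.667×48.3 = 31275
T = 31275 / 409.7229 = 76.33 °C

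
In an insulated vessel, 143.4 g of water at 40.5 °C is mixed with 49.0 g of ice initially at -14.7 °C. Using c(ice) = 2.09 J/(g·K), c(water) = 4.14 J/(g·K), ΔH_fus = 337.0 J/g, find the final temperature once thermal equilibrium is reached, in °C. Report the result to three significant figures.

Heat to bring ice to 0 °C and melt it: q₁ = 49.0×2.09×14.7 + 49.0×337.0 = 18018.4 J
Heat the water can supply cooling to 0 °C: 143.4×4.14×40.5 = 24043.88 J > q₁, so all ice melts.
Energy balance: 143.4×4.14×(40.5 − T) = 18018.4 + 49.0×4.14×(T − 0)
593.676(40.5 − T) = 18018.4 + 202.86 T
24043.88 − 18018.4 = 796.536 T
T = 6025.48 / 796.536 = 7.5646 °C

T_f = 7.56 °C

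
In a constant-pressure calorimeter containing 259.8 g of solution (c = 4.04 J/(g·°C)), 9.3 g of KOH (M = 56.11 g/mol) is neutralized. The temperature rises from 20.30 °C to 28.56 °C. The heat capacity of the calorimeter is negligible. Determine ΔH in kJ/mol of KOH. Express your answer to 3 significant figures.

ΔH = -52.3 kJ/mol

|ΔT| = |28.56 − 20.30| = 8.26 °C
|q_surr| = (259.8 × 4.04) × 8.26 = 1049.592 × 8.26 = 8670 J
n(KOH) = 9.3 / 56.11 = 0.1657 mol
Temperature rose, so q_rxn = −|q_surr| = -8.670 kJ
ΔH = q_rxn / n = -52.32 kJ/mol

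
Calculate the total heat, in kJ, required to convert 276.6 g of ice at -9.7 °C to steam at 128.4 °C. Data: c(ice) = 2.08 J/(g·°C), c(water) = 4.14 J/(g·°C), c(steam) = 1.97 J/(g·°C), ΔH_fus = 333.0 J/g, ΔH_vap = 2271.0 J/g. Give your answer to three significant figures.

q = 856 kJ

q1 (heat ice -9.7→0.0 °C): 276.6 × 2.08 × 9.7 = 5581 J
q2 (melt at 0 °C): 276.6 × 333.0 = 92108 J
q3 (heat water 0.0→100.0 °C): 276.6 × 4.14 × 100.0 = 114512 J
q4 (vaporize at 100 °C): 276.6 × 2271.0 = 628159 J
q5 (heat steam 100.0→128.4 °C): 276.6 × 1.97 × 28.4 = 15475 J
Total: 5581 + 92108 + 114512 + 628159 + 15475 = 855835 J = 856 kJ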